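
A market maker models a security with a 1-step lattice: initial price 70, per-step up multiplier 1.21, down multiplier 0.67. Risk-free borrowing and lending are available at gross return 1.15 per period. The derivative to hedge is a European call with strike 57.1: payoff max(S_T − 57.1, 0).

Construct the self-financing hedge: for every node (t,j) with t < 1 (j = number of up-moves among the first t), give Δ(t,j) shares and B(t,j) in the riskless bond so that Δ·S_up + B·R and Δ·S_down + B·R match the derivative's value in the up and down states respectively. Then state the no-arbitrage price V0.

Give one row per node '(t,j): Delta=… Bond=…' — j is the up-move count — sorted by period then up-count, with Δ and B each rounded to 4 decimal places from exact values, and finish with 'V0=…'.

No-arbitrage ⇒ martingale measure with p* = (R−d)/(u−d) = 0.8889.
Terminal payoffs: V(1,0)=0.0000, V(1,1)=27.6000
Node (0,0) S=70.0000: V=(p*·27.6000+(1−p*)·0.0000)/1.15=21.3333; Δ=(27.6000−0.0000)/(84.7000−46.9000)=0.7302; B=V−Δ·S=-29.7778
Root portfolio cost Δ·70+B reproduces V0=21.3333.

(0,0): Delta=0.7302 Bond=-29.7778
V0=21.3333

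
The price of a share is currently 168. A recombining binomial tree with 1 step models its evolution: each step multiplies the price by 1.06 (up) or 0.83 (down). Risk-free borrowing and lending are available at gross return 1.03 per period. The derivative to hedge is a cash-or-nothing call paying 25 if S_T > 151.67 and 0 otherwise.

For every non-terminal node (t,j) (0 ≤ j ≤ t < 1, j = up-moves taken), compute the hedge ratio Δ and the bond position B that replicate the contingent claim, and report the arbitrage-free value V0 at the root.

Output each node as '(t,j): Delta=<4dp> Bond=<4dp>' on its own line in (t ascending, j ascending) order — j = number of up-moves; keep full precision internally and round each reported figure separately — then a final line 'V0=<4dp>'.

(0,0): Delta=0.6470 Bond=-87.5897
V0=21.1060

Under the risk-neutral measure, an up-move has probability p* = (R−d)/(u−d) = 0.8696 and values discount at R = 1.03.
At expiry t=1: V(1,0)=0.0000, V(1,1)=25.0000
  t=0,j=0: stock 168.0000 → up 178.0800 (V=25.0000), down 139.4400 (V=0.0000). Price 21.1060; hedge Δ=0.6470, bond B=-87.5897.
Self-financing check: at every node Δ·S+B equals the discounted successor values.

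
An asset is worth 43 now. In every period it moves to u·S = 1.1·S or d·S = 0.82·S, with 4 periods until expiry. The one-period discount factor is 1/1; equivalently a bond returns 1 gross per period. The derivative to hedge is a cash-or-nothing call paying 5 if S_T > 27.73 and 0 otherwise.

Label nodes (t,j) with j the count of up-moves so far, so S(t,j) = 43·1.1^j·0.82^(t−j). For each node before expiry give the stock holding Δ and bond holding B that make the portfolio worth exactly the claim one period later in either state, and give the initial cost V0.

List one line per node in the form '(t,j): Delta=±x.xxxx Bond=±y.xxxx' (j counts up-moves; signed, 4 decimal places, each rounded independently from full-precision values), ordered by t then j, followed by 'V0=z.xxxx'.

Risk-neutral probability p* = (R−d)/(u−d) = (1−0.82)/(1.1−0.82) = 0.6429.
Terminal payoffs: V(4,0)=0.0000, V(4,1)=0.0000, V(4,2)=5.0000, V(4,3)=5.0000, V(4,4)=5.0000
(3,0): S=23.7088. Δ = (V_up−V_dn)/(S_up−S_dn) = (0.0000−0.0000)/(26.0797−19.4412) = 0.0000. V = [p*·0.0000 + (1−p*)·0.0000]/1 = 0.0000. B = V − Δ·S = 0.0000.
(3,1): S=31.8045. Δ = (V_up−V_dn)/(S_up−S_dn) = (5.0000−0.0000)/(34.9850−26.0797) = 0.5615. V = [p*·5.0000 + (1−p*)·0.0000]/1 = 3.2143. B = V − Δ·S = -14.6429.
(3,2): S=42.6646. Δ = (V_up−V_dn)/(S_up−S_dn) = (5.0000−5.0000)/(46.9311−34.9850) = 0.0000. V = [p*·5.0000 + (1−p*)·5.0000]/1 = 5.0000. B = V − Δ·S = 5.0000.
(3,3): S=57.2330. Δ = (V_up−V_dn)/(S_up−S_dn) = (5.0000−5.0000)/(62.9563−46.9311) = 0.0000. V = [p*·5.0000 + (1−p*)·5.0000]/1 = 5.0000. B = V − Δ·S = 5.0000.
(2,0): S=28.9132. Δ = (V_up−V_dn)/(S_up−S_dn) = (3.2143−0.0000)/(31.8045−23.7088) = 0.3970. V = [p*·3.2143 + (1−p*)·0.0000]/1 = 2.0663. B = V − Δ·S = -9.4133.
(2,1): S=38.7860. Δ = (V_up−V_dn)/(S_up−S_dn) = (5.0000−3.2143)/(42.6646−31.8045) = 0.1644. V = [p*·5.0000 + (1−p*)·3.2143]/1 = 4.3622. B = V − Δ·S = -2.0153.
(2,2): S=52.0300. Δ = (V_up−V_dn)/(S_up−S_dn) = (5.0000−5.0000)/(57.2330−42.6646) = 0.0000. V = [p*·5.0000 + (1−p*)·5.0000]/1 = 5.0000. B = V − Δ·S = 5.0000.
(1,0): S=35.2600. Δ = (V_up−V_dn)/(S_up−S_dn) = (4.3622−2.0663)/(38.7860−28.9132) = 0.2325. V = [p*·4.3622 + (1−p*)·2.0663]/1 = 3.5423. B = V − Δ·S = -4.6574.
(1,1): S=47.3000. Δ = (V_up−V_dn)/(S_up−S_dn) = (5.0000−4.3622)/(52.0300−38.7860) = 0.0482. V = [p*·5.0000 + (1−p*)·4.3622]/1 = 4.7722. B = V − Δ·S = 2.4945.
(0,0): S=43.0000. Δ = (V_up−V_dn)/(S_up−S_dn) = (4.7722−3.5423)/(47.3000−35.2600) = 0.1022. V = [p*·4.7722 + (1−p*)·3.5423]/1 = 4.3330. B = V − Δ·S = -0.0597.
Each (Δ,B) replicates both successor values, so the strategy is self-financing and V0 is arbitrage-free.

(0,0): Delta=0.1022 Bond=-0.0597
(1,0): Delta=0.2325 Bond=-4.6574
(1,1): Delta=0.0482 Bond=2.4945
(2,0): Delta=0.3970 Bond=-9.4133
(2,1): Delta=0.1644 Bond=-2.0153
(2,2): Delta=0.0000 Bond=5.0000
(3,0): Delta=0.0000 Bond=0.0000
(3,1): Delta=0.5615 Bond=-14.6429
(3,2): Delta=0.0000 Bond=5.0000
(3,3): Delta=0.0000 Bond=5.0000
V0=4.3330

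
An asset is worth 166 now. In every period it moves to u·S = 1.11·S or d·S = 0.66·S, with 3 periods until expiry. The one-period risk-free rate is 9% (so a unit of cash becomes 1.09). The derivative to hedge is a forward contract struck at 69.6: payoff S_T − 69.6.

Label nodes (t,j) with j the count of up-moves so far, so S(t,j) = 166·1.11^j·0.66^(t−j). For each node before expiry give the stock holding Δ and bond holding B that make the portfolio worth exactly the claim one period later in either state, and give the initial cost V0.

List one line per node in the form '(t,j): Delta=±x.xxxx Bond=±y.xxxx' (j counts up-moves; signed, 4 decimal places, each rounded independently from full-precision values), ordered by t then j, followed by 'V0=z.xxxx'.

The replicating-portfolio and risk-neutral prices coincide; use p* = (1.09−0.66)/(1.11−0.66) = 0.9556 for the latter.
At expiry t=3: V(3,0)=-21.8757, V(3,1)=10.6637, V(3,2)=65.3889, V(3,3)=157.4267
Node (2,0) S=72.3096: V=(p*·10.6637+(1−p*)·-21.8757)/1.09=8.4564; Δ=(10.6637−-21.8757)/(80.2637−47.7243)=1.0000; B=V−Δ·S=-63.8532
Node (2,1) S=121.6116: V=(p*·65.3889+(1−p*)·10.6637)/1.09=57.7584; Δ=(65.3889−10.6637)/(134.9889−80.2637)=1.0000; B=V−Δ·S=-63.8532
Node (2,2) S=204.5286: V=(p*·157.4267+(1−p*)·65.3889)/1.09=140.6754; Δ=(157.4267−65.3889)/(227.0267−134.9889)=1.0000; B=V−Δ·S=-63.8532
Node (1,0) S=109.5600: V=(p*·57.7584+(1−p*)·8.4564)/1.09=50.9791; Δ=(57.7584−8.4564)/(121.6116−72.3096)=1.0000; B=V−Δ·S=-58.5809
Node (1,1) S=184.2600: V=(p*·140.6754+(1−p*)·57.7584)/1.09=125.6791; Δ=(140.6754−57.7584)/(204.5286−121.6116)=1.0000; B=V−Δ·S=-58.5809
Node (0,0) S=166.0000: V=(p*·125.6791+(1−p*)·50.9791)/1.09=112.2560; Δ=(125.6791−50.9791)/(184.2600−109.5600)=1.0000; B=V−Δ·S=-53.7440
Root portfolio cost Δ·166+B reproduces V0=112.2560.

(0,0): Delta=1.0000 Bond=-53.7440
(1,0): Delta=1.0000 Bond=-58.5809
(1,1): Delta=1.0000 Bond=-58.5809
(2,0): Delta=1.0000 Bond=-63.8532
(2,1): Delta=1.0000 Bond=-63.8532
(2,2): Delta=1.0000 Bond=-63.8532
V0=112.2560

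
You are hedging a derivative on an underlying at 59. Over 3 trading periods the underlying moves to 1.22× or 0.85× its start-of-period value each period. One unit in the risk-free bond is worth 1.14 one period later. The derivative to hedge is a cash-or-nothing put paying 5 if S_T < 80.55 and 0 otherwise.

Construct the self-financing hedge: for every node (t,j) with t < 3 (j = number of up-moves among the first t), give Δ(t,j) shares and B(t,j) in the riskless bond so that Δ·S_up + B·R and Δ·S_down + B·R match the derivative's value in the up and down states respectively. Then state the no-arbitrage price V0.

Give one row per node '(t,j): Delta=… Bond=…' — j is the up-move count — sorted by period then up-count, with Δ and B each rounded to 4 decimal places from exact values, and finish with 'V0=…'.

The replicating-portfolio and risk-neutral prices coincide; use p* = (1.14−0.85)/(1.22−0.85) = 0.7838 for the latter.
Terminal values V(3,·): V(3,0)=5.0000, V(3,1)=5.0000, V(3,2)=5.0000, V(3,3)=0.0000
  t=2,j=0: stock 42.6275 → up 52.0055 (V=5.0000), down 36.2334 (V=5.0000). Price 4.3860; hedge Δ=0.0000, bond B=4.3860.
  t=2,j=1: stock 61.1830 → up 74.6433 (V=5.0000), down 52.0055 (V=5.0000). Price 4.3860; hedge Δ=0.0000, bond B=4.3860.
  t=2,j=2: stock 87.8156 → up 107.1350 (V=0.0000), down 74.6433 (V=5.0000). Price 0.9483; hedge Δ=-0.1539, bond B=14.4618.
  t=1,j=0: stock 50.1500 → up 61.1830 (V=4.3860), down 42.6275 (V=4.3860). Price 3.8473; hedge Δ=0.0000, bond B=3.8473.
  t=1,j=1: stock 71.9800 → up 87.8156 (V=0.9483), down 61.1830 (V=4.3860). Price 1.4839; hedge Δ=-0.1291, bond B=10.7748.
  t=0,j=0: stock 59.0000 → up 71.9800 (V=1.4839), down 50.1500 (V=3.8473). Price 1.7499; hedge Δ=-0.1083, bond B=8.1377.
Root portfolio cost Δ·59+B reproduces V0=1.7499.

(0,0): Delta=-0.1083 Bond=8.1377
(1,0): Delta=0.0000 Bond=3.8473
(1,1): Delta=-0.1291 Bond=10.7748
(2,0): Delta=0.0000 Bond=4.3860
(2,1): Delta=0.0000 Bond=4.3860
(2,2): Delta=-0.1539 Bond=14.4618
V0=1.7499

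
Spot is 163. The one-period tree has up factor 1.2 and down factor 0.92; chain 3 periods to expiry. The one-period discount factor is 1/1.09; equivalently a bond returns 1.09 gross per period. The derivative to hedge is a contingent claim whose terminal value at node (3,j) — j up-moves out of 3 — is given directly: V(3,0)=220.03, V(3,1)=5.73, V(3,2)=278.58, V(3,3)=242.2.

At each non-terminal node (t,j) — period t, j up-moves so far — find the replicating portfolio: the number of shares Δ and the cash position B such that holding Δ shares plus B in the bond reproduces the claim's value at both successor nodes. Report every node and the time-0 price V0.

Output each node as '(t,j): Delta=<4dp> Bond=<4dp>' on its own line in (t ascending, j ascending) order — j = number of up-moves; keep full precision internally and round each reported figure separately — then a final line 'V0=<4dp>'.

(0,0): Delta=1.5431 Bond=-104.6707
(1,0): Delta=1.7801 Bond=-149.6227
(1,1): Delta=1.4256 Bond=-91.1000
(2,0): Delta=-5.5475 Bond=847.8519
(2,1): Delta=5.4151 Bond=-817.2267
(2,2): Delta=-0.5535 Bond=365.2425
V0=146.8586

No-arbitrage ⇒ martingale measure with p* = (R−d)/(u−d) = 0.6071.
Payoff layer (t=3): V(3,0)=220.0300, V(3,1)=5.7300, V(3,2)=278.5800, V(3,3)=242.2000
Node (2,0) S=137.9632: V=(p*·5.7300+(1−p*)·220.0300)/1.09=82.4948; Δ=(5.7300−220.0300)/(165.5558−126.9261)=-5.5475; B=V−Δ·S=847.8519
Node (2,1) S=179.9520: V=(p*·278.5800+(1−p*)·5.7300)/1.09=157.2375; Δ=(278.5800−5.7300)/(215.9424−165.5558)=5.4151; B=V−Δ·S=-817.2267
Node (2,2) S=234.7200: V=(p*·242.2000+(1−p*)·278.5800)/1.09=235.3139; Δ=(242.2000−278.5800)/(281.6640−215.9424)=-0.5535; B=V−Δ·S=365.2425
Node (1,0) S=149.9600: V=(p*·157.2375+(1−p*)·82.4948)/1.09=117.3159; Δ=(157.2375−82.4948)/(179.9520−137.9632)=1.7801; B=V−Δ·S=-149.6227
Node (1,1) S=195.6000: V=(p*·235.3139+(1−p*)·157.2375)/1.09=187.7441; Δ=(235.3139−157.2375)/(234.7200−179.9520)=1.4256; B=V−Δ·S=-91.1000
Node (0,0) S=163.0000: V=(p*·187.7441+(1−p*)·117.3159)/1.09=146.8586; Δ=(187.7441−117.3159)/(195.6000−149.9600)=1.5431; B=V−Δ·S=-104.6707
The time-0 hedge costs 146.8586, which is the no-arbitrage price.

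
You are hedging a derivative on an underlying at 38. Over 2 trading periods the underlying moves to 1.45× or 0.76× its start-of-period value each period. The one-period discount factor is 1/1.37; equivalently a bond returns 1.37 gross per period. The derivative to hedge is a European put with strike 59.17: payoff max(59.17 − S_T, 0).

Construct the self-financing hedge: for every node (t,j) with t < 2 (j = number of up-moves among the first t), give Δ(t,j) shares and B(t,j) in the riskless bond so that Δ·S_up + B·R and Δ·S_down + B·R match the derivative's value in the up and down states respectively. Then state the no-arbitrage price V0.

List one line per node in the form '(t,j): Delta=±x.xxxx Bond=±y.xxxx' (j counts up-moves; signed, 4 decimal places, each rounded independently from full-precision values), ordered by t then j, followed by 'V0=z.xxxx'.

The replicating-portfolio and risk-neutral prices coincide; use p* = (1.37−0.76)/(1.45−0.76) = 0.8841 for the latter.
Payoff layer (t=2): V(2,0)=37.2212, V(2,1)=17.2940, V(2,2)=0.0000
(1,0): S=28.8800. Δ = (V_up−V_dn)/(S_up−S_dn) = (17.2940−37.2212)/(41.8760−21.9488) = -1.0000. V = [p*·17.2940 + (1−p*)·37.2212]/1.37 = 14.3098. B = V − Δ·S = 43.1898.
(1,1): S=55.1000. Δ = (V_up−V_dn)/(S_up−S_dn) = (0.0000−17.2940)/(79.8950−41.8760) = -0.4549. V = [p*·0.0000 + (1−p*)·17.2940]/1.37 = 1.4636. B = V − Δ·S = 26.5273.
(0,0): S=38.0000. Δ = (V_up−V_dn)/(S_up−S_dn) = (1.4636−14.3098)/(55.1000−28.8800) = -0.4899. V = [p*·1.4636 + (1−p*)·14.3098]/1.37 = 2.1555. B = V − Δ·S = 20.7732.
Root portfolio cost Δ·38+B reproduces V0=2.1555.

(0,0): Delta=-0.4899 Bond=20.7732
(1,0): Delta=-1.0000 Bond=43.1898
(1,1): Delta=-0.4549 Bond=26.5273
V0=2.1555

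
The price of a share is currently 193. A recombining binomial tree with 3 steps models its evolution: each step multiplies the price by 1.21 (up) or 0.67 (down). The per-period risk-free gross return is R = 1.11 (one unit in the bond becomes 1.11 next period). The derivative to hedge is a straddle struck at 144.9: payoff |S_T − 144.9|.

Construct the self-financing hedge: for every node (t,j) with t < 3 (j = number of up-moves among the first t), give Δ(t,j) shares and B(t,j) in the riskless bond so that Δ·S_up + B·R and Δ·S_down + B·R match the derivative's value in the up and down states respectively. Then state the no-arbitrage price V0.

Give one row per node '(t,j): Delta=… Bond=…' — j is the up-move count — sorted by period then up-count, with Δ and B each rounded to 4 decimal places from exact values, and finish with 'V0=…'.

Since d<R<u, set p* = (R−d)/(u−d) = 0.8148; price each node as the discounted p*-expectation of its children.
Terminal values V(3,·): V(3,0)=86.8527, V(3,1)=40.0684, V(3,2)=44.4228, V(3,3)=197.0113
(2,0): S=86.6377. Δ = (V_up−V_dn)/(S_up−S_dn) = (40.0684−86.8527)/(104.8316−58.0473) = -1.0000. V = [p*·40.0684 + (1−p*)·86.8527]/1.11 = 43.9028. B = V − Δ·S = 130.5405.
(2,1): S=156.4651. Δ = (V_up−V_dn)/(S_up−S_dn) = (44.4228−40.0684)/(189.3228−104.8316) = 0.0515. V = [p*·44.4228 + (1−p*)·40.0684]/1.11 = 39.2941. B = V − Δ·S = 31.2304.
(2,2): S=282.5713. Δ = (V_up−V_dn)/(S_up−S_dn) = (197.0113−44.4228)/(341.9113−189.3228) = 1.0000. V = [p*·197.0113 + (1−p*)·44.4228]/1.11 = 152.0308. B = V − Δ·S = -130.5405.
(1,0): S=129.3100. Δ = (V_up−V_dn)/(S_up−S_dn) = (39.2941−43.9028)/(156.4651−86.6377) = -0.0660. V = [p*·39.2941 + (1−p*)·43.9028]/1.11 = 36.1690. B = V − Δ·S = 44.7037.
(1,1): S=233.5300. Δ = (V_up−V_dn)/(S_up−S_dn) = (152.0308−39.2941)/(282.5713−156.4651) = 0.8940. V = [p*·152.0308 + (1−p*)·39.2941]/1.11 = 118.1564. B = V − Δ·S = -90.6153.
(0,0): S=193.0000. Δ = (V_up−V_dn)/(S_up−S_dn) = (118.1564−36.1690)/(233.5300−129.3100) = 0.7867. V = [p*·118.1564 + (1−p*)·36.1690]/1.11 = 92.7689. B = V − Δ·S = -59.0596.
Self-financing check: at every node Δ·S+B equals the discounted successor values.

(0,0): Delta=0.7867 Bond=-59.0596
(1,0): Delta=-0.0660 Bond=44.7037
(1,1): Delta=0.8940 Bond=-90.6153
(2,0): Delta=-1.0000 Bond=130.5405
(2,1): Delta=0.0515 Bond=31.2304
(2,2): Delta=1.0000 Bond=-130.5405
V0=92.7689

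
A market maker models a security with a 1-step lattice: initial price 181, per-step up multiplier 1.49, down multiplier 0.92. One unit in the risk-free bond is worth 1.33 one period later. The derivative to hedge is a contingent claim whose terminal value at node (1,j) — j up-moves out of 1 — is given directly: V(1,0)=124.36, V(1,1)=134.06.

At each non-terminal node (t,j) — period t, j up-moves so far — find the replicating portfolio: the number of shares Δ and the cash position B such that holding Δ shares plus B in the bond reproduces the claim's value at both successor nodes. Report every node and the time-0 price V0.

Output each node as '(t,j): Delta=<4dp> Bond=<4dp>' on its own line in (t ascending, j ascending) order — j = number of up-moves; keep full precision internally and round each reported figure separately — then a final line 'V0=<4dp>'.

Under the risk-neutral measure, an up-move has probability p* = (R−d)/(u−d) = 0.7193 and values discount at R = 1.33.
Payoff layer (t=1): V(1,0)=124.3600, V(1,1)=134.0600
(0,0): S=181.0000. Δ = (V_up−V_dn)/(S_up−S_dn) = (134.0600−124.3600)/(269.6900−166.5200) = 0.0940. V = [p*·134.0600 + (1−p*)·124.3600]/1.33 = 98.7498. B = V − Δ·S = 81.7322.
Root portfolio cost Δ·181+B reproduces V0=98.7498.

(0,0): Delta=0.0940 Bond=81.7322
V0=98.7498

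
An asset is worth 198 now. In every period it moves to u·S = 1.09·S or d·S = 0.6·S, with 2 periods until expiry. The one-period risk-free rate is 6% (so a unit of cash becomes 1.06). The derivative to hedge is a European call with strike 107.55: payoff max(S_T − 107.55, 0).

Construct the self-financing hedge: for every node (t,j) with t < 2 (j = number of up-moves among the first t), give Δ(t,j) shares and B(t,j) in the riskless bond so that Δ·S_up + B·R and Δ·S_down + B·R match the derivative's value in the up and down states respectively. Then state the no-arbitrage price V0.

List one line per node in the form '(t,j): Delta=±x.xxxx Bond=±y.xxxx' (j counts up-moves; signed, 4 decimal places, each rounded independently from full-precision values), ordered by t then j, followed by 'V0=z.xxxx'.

(0,0): Delta=0.9784 Bond=-91.3228
(1,0): Delta=0.3769 Bond=-25.3469
(1,1): Delta=1.0000 Bond=-101.4623
V0=102.4019

Under the risk-neutral measure, an up-move has probability p* = (R−d)/(u−d) = 0.9388 and values discount at R = 1.06.
Payoff layer (t=2): V(2,0)=0.0000, V(2,1)=21.9420, V(2,2)=127.6938
  t=1,j=0: stock 118.8000 → up 129.4920 (V=21.9420), down 71.2800 (V=0.0000). Price 19.4327; hedge Δ=0.3769, bond B=-25.3469.
  t=1,j=1: stock 215.8200 → up 235.2438 (V=127.6938), down 129.4920 (V=21.9420). Price 114.3577; hedge Δ=1.0000, bond B=-101.4623.
  t=0,j=0: stock 198.0000 → up 215.8200 (V=114.3577), down 118.8000 (V=19.4327). Price 102.4019; hedge Δ=0.9784, bond B=-91.3228.
Self-financing check: at every node Δ·S+B equals the discounted successor values.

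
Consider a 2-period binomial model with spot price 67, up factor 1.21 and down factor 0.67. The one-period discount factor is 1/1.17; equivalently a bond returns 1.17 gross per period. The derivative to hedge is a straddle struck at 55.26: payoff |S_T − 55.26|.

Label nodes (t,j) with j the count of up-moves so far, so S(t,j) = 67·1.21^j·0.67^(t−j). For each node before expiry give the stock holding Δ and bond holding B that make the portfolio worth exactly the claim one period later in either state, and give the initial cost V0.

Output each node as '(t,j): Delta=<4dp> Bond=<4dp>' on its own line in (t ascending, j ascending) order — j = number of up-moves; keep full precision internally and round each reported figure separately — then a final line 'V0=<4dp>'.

(0,0): Delta=0.8739 Bond=-31.5289
(1,0): Delta=-1.0000 Bond=47.2308
(1,1): Delta=0.9569 Bond=-43.6184
V0=27.0227

Since d<R<u, set p* = (R−d)/(u−d) = 0.9259; price each node as the discounted p*-expectation of its children.
Terminal payoffs: V(2,0)=25.1837, V(2,1)=0.9431, V(2,2)=42.8347
(1,0): S=44.8900. Δ = (V_up−V_dn)/(S_up−S_dn) = (0.9431−25.1837)/(54.3169−30.0763) = -1.0000. V = [p*·0.9431 + (1−p*)·25.1837]/1.17 = 2.3408. B = V − Δ·S = 47.2308.
(1,1): S=81.0700. Δ = (V_up−V_dn)/(S_up−S_dn) = (42.8347−0.9431)/(98.0947−54.3169) = 0.9569. V = [p*·42.8347 + (1−p*)·0.9431]/1.17 = 33.9586. B = V − Δ·S = -43.6184.
(0,0): S=67.0000. Δ = (V_up−V_dn)/(S_up−S_dn) = (33.9586−2.3408)/(81.0700−44.8900) = 0.8739. V = [p*·33.9586 + (1−p*)·2.3408]/1.17 = 27.0227. B = V − Δ·S = -31.5289.
Each (Δ,B) replicates both successor values, so the strategy is self-financing and V0 is arbitrage-free.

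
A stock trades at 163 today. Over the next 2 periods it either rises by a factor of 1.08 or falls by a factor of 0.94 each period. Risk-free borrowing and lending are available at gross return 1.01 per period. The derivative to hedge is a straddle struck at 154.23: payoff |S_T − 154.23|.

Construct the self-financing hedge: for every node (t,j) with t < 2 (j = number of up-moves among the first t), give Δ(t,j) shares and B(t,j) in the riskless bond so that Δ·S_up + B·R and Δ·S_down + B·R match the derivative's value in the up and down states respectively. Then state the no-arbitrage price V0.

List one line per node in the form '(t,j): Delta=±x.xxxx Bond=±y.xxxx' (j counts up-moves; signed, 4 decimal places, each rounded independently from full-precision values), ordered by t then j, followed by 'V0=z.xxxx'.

(0,0): Delta=0.5573 Bond=-74.0316
(1,0): Delta=0.0487 Bond=3.1592
(1,1): Delta=1.0000 Bond=-152.7030
V0=16.8100

No-arbitrage ⇒ martingale measure with p* = (R−d)/(u−d) = 0.5000.
Terminal payoffs: V(2,0)=10.2032, V(2,1)=11.2476, V(2,2)=35.8932
Node (1,0) S=153.2200: V=(p*·11.2476+(1−p*)·10.2032)/1.01=10.6192; Δ=(11.2476−10.2032)/(165.4776−144.0268)=0.0487; B=V−Δ·S=3.1592
Node (1,1) S=176.0400: V=(p*·35.8932+(1−p*)·11.2476)/1.01=23.3370; Δ=(35.8932−11.2476)/(190.1232−165.4776)=1.0000; B=V−Δ·S=-152.7030
Node (0,0) S=163.0000: V=(p*·23.3370+(1−p*)·10.6192)/1.01=16.8100; Δ=(23.3370−10.6192)/(176.0400−153.2200)=0.5573; B=V−Δ·S=-74.0316
The time-0 hedge costs 16.8100, which is the no-arbitrage price.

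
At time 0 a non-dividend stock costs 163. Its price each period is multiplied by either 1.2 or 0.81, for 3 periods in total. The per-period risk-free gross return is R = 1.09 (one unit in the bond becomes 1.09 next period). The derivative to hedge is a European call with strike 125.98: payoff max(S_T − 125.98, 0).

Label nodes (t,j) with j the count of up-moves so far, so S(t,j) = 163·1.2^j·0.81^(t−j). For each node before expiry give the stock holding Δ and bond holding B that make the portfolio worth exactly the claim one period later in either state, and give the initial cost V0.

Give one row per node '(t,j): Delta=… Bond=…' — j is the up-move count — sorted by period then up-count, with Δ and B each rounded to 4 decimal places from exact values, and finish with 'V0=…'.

(0,0): Delta=0.9585 Bond=-89.8410
(1,0): Delta=0.8022 Bond=-77.2878
(1,1): Delta=1.0000 Bond=-106.0348
(2,0): Delta=0.0564 Bond=-4.4838
(2,1): Delta=1.0000 Bond=-115.5780
(2,2): Delta=1.0000 Bond=-115.5780
V0=66.4022

The replicating-portfolio and risk-neutral prices coincide; use p* = (1.09−0.81)/(1.2−0.81) = 0.7179 for the latter.
At expiry t=3: V(3,0)=0.0000, V(3,1)=2.3532, V(3,2)=64.1432, V(3,3)=155.6840
(2,0): S=106.9443. Δ = (V_up−V_dn)/(S_up−S_dn) = (2.3532−0.0000)/(128.3332−86.6249) = 0.0564. V = [p*·2.3532 + (1−p*)·0.0000]/1.09 = 1.5500. B = V − Δ·S = -4.4838.
(2,1): S=158.4360. Δ = (V_up−V_dn)/(S_up−S_dn) = (64.1432−2.3532)/(190.1232−128.3332) = 1.0000. V = [p*·64.1432 + (1−p*)·2.3532]/1.09 = 42.8580. B = V − Δ·S = -115.5780.
(2,2): S=234.7200. Δ = (V_up−V_dn)/(S_up−S_dn) = (155.6840−64.1432)/(281.6640−190.1232) = 1.0000. V = [p*·155.6840 + (1−p*)·64.1432]/1.09 = 119.1420. B = V − Δ·S = -115.5780.
(1,0): S=132.0300. Δ = (V_up−V_dn)/(S_up−S_dn) = (42.8580−1.5500)/(158.4360−106.9443) = 0.8022. V = [p*·42.8580 + (1−p*)·1.5500]/1.09 = 28.6303. B = V − Δ·S = -77.2878.
(1,1): S=195.6000. Δ = (V_up−V_dn)/(S_up−S_dn) = (119.1420−42.8580)/(234.7200−158.4360) = 1.0000. V = [p*·119.1420 + (1−p*)·42.8580]/1.09 = 89.5652. B = V − Δ·S = -106.0348.
(0,0): S=163.0000. Δ = (V_up−V_dn)/(S_up−S_dn) = (89.5652−28.6303)/(195.6000−132.0300) = 0.9585. V = [p*·89.5652 + (1−p*)·28.6303]/1.09 = 66.4022. B = V − Δ·S = -89.8410.
Each (Δ,B) replicates both successor values, so the strategy is self-financing and V0 is arbitrage-free.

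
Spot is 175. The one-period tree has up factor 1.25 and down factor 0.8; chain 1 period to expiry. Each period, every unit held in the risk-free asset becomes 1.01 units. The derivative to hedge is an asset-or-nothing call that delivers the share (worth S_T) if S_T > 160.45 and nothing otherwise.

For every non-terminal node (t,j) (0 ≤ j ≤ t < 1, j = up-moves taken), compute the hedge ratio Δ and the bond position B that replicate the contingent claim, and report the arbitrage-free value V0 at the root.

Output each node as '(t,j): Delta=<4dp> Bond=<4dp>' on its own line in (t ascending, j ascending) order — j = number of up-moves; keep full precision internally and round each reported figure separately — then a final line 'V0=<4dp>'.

Since d<R<u, set p* = (R−d)/(u−d) = 0.4667; price each node as the discounted p*-expectation of its children.
Terminal values V(1,·): V(1,0)=0.0000, V(1,1)=218.7500
Node (0,0) S=175.0000: V=(p*·218.7500+(1−p*)·0.0000)/1.01=101.0726; Δ=(218.7500−0.0000)/(218.7500−140.0000)=2.7778; B=V−Δ·S=-385.0385
Self-financing check: at every node Δ·S+B equals the discounted successor values.

(0,0): Delta=2.7778 Bond=-385.0385
V0=101.0726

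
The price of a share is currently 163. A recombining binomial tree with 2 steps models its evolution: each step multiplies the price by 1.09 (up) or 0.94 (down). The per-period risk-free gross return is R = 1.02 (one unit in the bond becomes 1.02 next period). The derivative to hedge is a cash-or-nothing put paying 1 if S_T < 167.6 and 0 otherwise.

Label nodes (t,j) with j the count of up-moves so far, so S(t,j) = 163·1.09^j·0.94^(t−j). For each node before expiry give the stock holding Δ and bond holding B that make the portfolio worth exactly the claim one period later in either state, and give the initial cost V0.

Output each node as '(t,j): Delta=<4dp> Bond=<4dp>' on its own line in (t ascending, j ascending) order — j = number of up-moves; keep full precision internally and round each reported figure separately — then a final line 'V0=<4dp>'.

(0,0): Delta=-0.0214 Bond=4.1736
(1,0): Delta=0.0000 Bond=0.9804
(1,1): Delta=-0.0375 Bond=7.1242
V0=0.6878

Under the risk-neutral measure, an up-move has probability p* = (R−d)/(u−d) = 0.5333 and values discount at R = 1.02.
Terminal payoffs: V(2,0)=1.0000, V(2,1)=1.0000, V(2,2)=0.0000
  t=1,j=0: stock 153.2200 → up 167.0098 (V=1.0000), down 144.0268 (V=1.0000). Price 0.9804; hedge Δ=0.0000, bond B=0.9804.
  t=1,j=1: stock 177.6700 → up 193.6603 (V=0.0000), down 167.0098 (V=1.0000). Price 0.4575; hedge Δ=-0.0375, bond B=7.1242.
  t=0,j=0: stock 163.0000 → up 177.6700 (V=0.4575), down 153.2200 (V=0.9804). Price 0.6878; hedge Δ=-0.0214, bond B=4.1736.
Each (Δ,B) replicates both successor values, so the strategy is self-financing and V0 is arbitrage-free.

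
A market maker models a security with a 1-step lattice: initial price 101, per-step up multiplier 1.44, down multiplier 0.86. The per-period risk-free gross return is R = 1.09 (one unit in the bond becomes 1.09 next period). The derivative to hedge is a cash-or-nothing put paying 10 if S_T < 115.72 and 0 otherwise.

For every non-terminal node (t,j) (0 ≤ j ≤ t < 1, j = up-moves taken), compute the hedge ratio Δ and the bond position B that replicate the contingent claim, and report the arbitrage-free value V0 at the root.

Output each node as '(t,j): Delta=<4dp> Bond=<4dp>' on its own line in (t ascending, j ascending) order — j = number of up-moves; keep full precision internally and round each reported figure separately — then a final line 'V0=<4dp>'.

Risk-neutral probability p* = (R−d)/(u−d) = (1.09−0.86)/(1.44−0.86) = 0.3966.
At expiry t=1: V(1,0)=10.0000, V(1,1)=0.0000
  t=0,j=0: stock 101.0000 → up 145.4400 (V=0.0000), down 86.8600 (V=10.0000). Price 5.5362; hedge Δ=-0.1707, bond B=22.7776.
Each (Δ,B) replicates both successor values, so the strategy is self-financing and V0 is arbitrage-free.

(0,0): Delta=-0.1707 Bond=22.7776
V0=5.5362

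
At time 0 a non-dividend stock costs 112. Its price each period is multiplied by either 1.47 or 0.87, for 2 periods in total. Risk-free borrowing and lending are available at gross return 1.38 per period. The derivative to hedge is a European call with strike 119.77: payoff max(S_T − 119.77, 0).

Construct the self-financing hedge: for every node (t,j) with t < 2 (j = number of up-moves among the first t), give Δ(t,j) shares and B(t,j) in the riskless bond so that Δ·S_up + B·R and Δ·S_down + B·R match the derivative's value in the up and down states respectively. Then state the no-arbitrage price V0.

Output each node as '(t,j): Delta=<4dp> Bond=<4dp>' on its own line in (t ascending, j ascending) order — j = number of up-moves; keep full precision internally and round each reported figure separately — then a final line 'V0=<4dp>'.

No-arbitrage ⇒ martingale measure with p* = (R−d)/(u−d) = 0.8500.
Payoff layer (t=2): V(2,0)=0.0000, V(2,1)=23.4668, V(2,2)=122.2508
Node (1,0) S=97.4400: V=(p*·23.4668+(1−p*)·0.0000)/1.38=14.4542; Δ=(23.4668−0.0000)/(143.2368−84.7728)=0.4014; B=V−Δ·S=-24.6571
Node (1,1) S=164.6400: V=(p*·122.2508+(1−p*)·23.4668)/1.38=77.8501; Δ=(122.2508−23.4668)/(242.0208−143.2368)=1.0000; B=V−Δ·S=-86.7899
Node (0,0) S=112.0000: V=(p*·77.8501+(1−p*)·14.4542)/1.38=49.5223; Δ=(77.8501−14.4542)/(164.6400−97.4400)=0.9434; B=V−Δ·S=-56.1376
Root portfolio cost Δ·112+B reproduces V0=49.5223.

(0,0): Delta=0.9434 Bond=-56.1376
(1,0): Delta=0.4014 Bond=-24.6571
(1,1): Delta=1.0000 Bond=-86.7899
V0=49.5223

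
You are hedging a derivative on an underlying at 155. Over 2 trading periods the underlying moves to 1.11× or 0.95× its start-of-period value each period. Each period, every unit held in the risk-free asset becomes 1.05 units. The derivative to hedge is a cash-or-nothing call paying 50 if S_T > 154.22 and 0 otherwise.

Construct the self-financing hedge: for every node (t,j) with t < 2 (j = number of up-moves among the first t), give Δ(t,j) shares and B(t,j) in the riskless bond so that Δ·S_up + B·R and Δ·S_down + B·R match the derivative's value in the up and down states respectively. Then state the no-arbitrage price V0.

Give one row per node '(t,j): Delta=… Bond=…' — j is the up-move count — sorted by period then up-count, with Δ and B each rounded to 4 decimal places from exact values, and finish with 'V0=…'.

(0,0): Delta=0.7200 Bond=-72.6332
(1,0): Delta=2.1222 Bond=-282.7381
(1,1): Delta=0.0000 Bond=47.6190
V0=38.9739

Risk-neutral probability p* = (R−d)/(u−d) = (1.05−0.95)/(1.11−0.95) = 0.6250.
Payoff layer (t=2): V(2,0)=0.0000, V(2,1)=50.0000, V(2,2)=50.0000
  t=1,j=0: stock 147.2500 → up 163.4475 (V=50.0000), down 139.8875 (V=0.0000). Price 29.7619; hedge Δ=2.1222, bond B=-282.7381.
  t=1,j=1: stock 172.0500 → up 190.9755 (V=50.0000), down 163.4475 (V=50.0000). Price 47.6190; hedge Δ=0.0000, bond B=47.6190.
  t=0,j=0: stock 155.0000 → up 172.0500 (V=47.6190), down 147.2500 (V=29.7619). Price 38.9739; hedge Δ=0.7200, bond B=-72.6332.
The time-0 hedge costs 38.9739, which is the no-arbitrage price.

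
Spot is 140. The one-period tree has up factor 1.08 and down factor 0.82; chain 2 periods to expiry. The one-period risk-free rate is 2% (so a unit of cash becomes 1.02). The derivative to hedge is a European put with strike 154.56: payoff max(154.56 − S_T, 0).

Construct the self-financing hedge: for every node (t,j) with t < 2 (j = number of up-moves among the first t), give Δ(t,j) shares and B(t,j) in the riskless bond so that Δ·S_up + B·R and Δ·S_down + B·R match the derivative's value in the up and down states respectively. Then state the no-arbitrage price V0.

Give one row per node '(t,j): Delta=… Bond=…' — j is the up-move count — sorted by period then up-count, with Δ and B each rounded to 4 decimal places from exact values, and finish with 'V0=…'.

Since d<R<u, set p* = (R−d)/(u−d) = 0.7692; price each node as the discounted p*-expectation of its children.
Payoff layer (t=2): V(2,0)=60.4240, V(2,1)=30.5760, V(2,2)=0.0000
Node (1,0) S=114.8000: V=(p*·30.5760+(1−p*)·60.4240)/1.02=36.7294; Δ=(30.5760−60.4240)/(123.9840−94.1360)=-1.0000; B=V−Δ·S=151.5294
Node (1,1) S=151.2000: V=(p*·0.0000+(1−p*)·30.5760)/1.02=6.9176; Δ=(0.0000−30.5760)/(163.2960−123.9840)=-0.7778; B=V−Δ·S=124.5176
Node (0,0) S=140.0000: V=(p*·6.9176+(1−p*)·36.7294)/1.02=13.5268; Δ=(6.9176−36.7294)/(151.2000−114.8000)=-0.8190; B=V−Δ·S=128.1874
Check: Δ(0,0)·S0 + B(0,0) = 13.5268 = V0.

(0,0): Delta=-0.8190 Bond=128.1874
(1,0): Delta=-1.0000 Bond=151.5294
(1,1): Delta=-0.7778 Bond=124.5176
V0=13.5268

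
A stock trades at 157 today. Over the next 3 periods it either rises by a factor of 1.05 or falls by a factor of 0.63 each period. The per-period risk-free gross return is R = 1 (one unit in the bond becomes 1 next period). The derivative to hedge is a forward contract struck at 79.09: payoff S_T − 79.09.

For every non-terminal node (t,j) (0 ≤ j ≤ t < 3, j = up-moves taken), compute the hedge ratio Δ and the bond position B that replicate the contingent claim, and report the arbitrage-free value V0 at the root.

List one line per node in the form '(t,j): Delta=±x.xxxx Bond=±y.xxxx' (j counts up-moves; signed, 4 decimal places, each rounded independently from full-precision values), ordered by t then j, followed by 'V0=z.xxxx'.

The replicating-portfolio and risk-neutral prices coincide; use p* = (1−0.63)/(1.05−0.63) = 0.8810 for the latter.
Terminal values V(3,·): V(3,0)=-39.8326, V(3,1)=-13.6610, V(3,2)=29.9583, V(3,3)=102.6571
(2,0): S=62.3133. Δ = (V_up−V_dn)/(S_up−S_dn) = (-13.6610−-39.8326)/(65.4290−39.2574) = 1.0000. V = [p*·-13.6610 + (1−p*)·-39.8326]/1 = -16.7767. B = V − Δ·S = -79.0900.
(2,1): S=103.8555. Δ = (V_up−V_dn)/(S_up−S_dn) = (29.9583−-13.6610)/(109.0483−65.4290) = 1.0000. V = [p*·29.9583 + (1−p*)·-13.6610]/1 = 24.7655. B = V − Δ·S = -79.0900.
(2,2): S=173.0925. Δ = (V_up−V_dn)/(S_up−S_dn) = (102.6571−29.9583)/(181.7471−109.0483) = 1.0000. V = [p*·102.6571 + (1−p*)·29.9583]/1 = 94.0025. B = V − Δ·S = -79.0900.
(1,0): S=98.9100. Δ = (V_up−V_dn)/(S_up−S_dn) = (24.7655−-16.7767)/(103.8555−62.3133) = 1.0000. V = [p*·24.7655 + (1−p*)·-16.7767]/1 = 19.8200. B = V − Δ·S = -79.0900.
(1,1): S=164.8500. Δ = (V_up−V_dn)/(S_up−S_dn) = (94.0025−24.7655)/(173.0925−103.8555) = 1.0000. V = [p*·94.0025 + (1−p*)·24.7655]/1 = 85.7600. B = V − Δ·S = -79.0900.
(0,0): S=157.0000. Δ = (V_up−V_dn)/(S_up−S_dn) = (85.7600−19.8200)/(164.8500−98.9100) = 1.0000. V = [p*·85.7600 + (1−p*)·19.8200]/1 = 77.9100. B = V − Δ·S = -79.0900.
Self-financing check: at every node Δ·S+B equals the discounted successor values.

(0,0): Delta=1.0000 Bond=-79.0900
(1,0): Delta=1.0000 Bond=-79.0900
(1,1): Delta=1.0000 Bond=-79.0900
(2,0): Delta=1.0000 Bond=-79.0900
(2,1): Delta=1.0000 Bond=-79.0900
(2,2): Delta=1.0000 Bond=-79.0900
V0=77.9100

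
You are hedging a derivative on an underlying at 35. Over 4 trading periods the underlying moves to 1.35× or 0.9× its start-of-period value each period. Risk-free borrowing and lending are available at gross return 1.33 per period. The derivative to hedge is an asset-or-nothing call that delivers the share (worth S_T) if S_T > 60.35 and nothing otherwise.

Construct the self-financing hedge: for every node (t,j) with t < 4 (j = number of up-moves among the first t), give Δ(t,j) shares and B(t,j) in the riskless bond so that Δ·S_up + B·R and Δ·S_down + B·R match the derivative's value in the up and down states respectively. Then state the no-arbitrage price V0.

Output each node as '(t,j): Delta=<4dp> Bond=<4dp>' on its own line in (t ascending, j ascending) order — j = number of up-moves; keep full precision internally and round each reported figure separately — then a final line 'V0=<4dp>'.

No-arbitrage ⇒ martingale measure with p* = (R−d)/(u−d) = 0.9556.
Terminal values V(4,·): V(4,0)=0.0000, V(4,1)=0.0000, V(4,2)=0.0000, V(4,3)=77.5018, V(4,4)=116.2527
(3,0): S=25.5150. Δ = (V_up−V_dn)/(S_up−S_dn) = (0.0000−0.0000)/(34.4453−22.9635) = 0.0000. V = [p*·0.0000 + (1−p*)·0.0000]/1.33 = 0.0000. B = V − Δ·S = 0.0000.
(3,1): S=38.2725. Δ = (V_up−V_dn)/(S_up−S_dn) = (0.0000−0.0000)/(51.6679−34.4453) = 0.0000. V = [p*·0.0000 + (1−p*)·0.0000]/1.33 = 0.0000. B = V − Δ·S = 0.0000.
(3,2): S=57.4088. Δ = (V_up−V_dn)/(S_up−S_dn) = (77.5018−0.0000)/(77.5018−51.6679) = 3.0000. V = [p*·77.5018 + (1−p*)·0.0000]/1.33 = 55.6822. B = V − Δ·S = -116.5441.
(3,3): S=86.1131. Δ = (V_up−V_dn)/(S_up−S_dn) = (116.2527−77.5018)/(116.2527−77.5018) = 1.0000. V = [p*·116.2527 + (1−p*)·77.5018]/1.33 = 86.1131. B = V − Δ·S = 0.0000.
(2,0): S=28.3500. Δ = (V_up−V_dn)/(S_up−S_dn) = (0.0000−0.0000)/(38.2725−25.5150) = 0.0000. V = [p*·0.0000 + (1−p*)·0.0000]/1.33 = 0.0000. B = V − Δ·S = 0.0000.
(2,1): S=42.5250. Δ = (V_up−V_dn)/(S_up−S_dn) = (55.6822−0.0000)/(57.4088−38.2725) = 2.9098. V = [p*·55.6822 + (1−p*)·0.0000]/1.33 = 40.0056. B = V − Δ·S = -83.7326.
(2,2): S=63.7875. Δ = (V_up−V_dn)/(S_up−S_dn) = (86.1131−55.6822)/(86.1131−57.4088) = 1.0602. V = [p*·86.1131 + (1−p*)·55.6822]/1.33 = 63.7298. B = V − Δ·S = -3.8945.
(1,0): S=31.5000. Δ = (V_up−V_dn)/(S_up−S_dn) = (40.0056−0.0000)/(42.5250−28.3500) = 2.8223. V = [p*·40.0056 + (1−p*)·0.0000]/1.33 = 28.7425. B = V − Δ·S = -60.1588.
(1,1): S=47.2500. Δ = (V_up−V_dn)/(S_up−S_dn) = (63.7298−40.0056)/(63.7875−42.5250) = 1.1158. V = [p*·63.7298 + (1−p*)·40.0056]/1.33 = 47.1244. B = V − Δ·S = -5.5962.
(0,0): S=35.0000. Δ = (V_up−V_dn)/(S_up−S_dn) = (47.1244−28.7425)/(47.2500−31.5000) = 1.1671. V = [p*·47.1244 + (1−p*)·28.7425]/1.33 = 34.8176. B = V − Δ·S = -6.0310.
The time-0 hedge costs 34.8176, which is the no-arbitrage price.

(0,0): Delta=1.1671 Bond=-6.0310
(1,0): Delta=2.8223 Bond=-60.1588
(1,1): Delta=1.1158 Bond=-5.5962
(2,0): Delta=0.0000 Bond=0.0000
(2,1): Delta=2.9098 Bond=-83.7326
(2,2): Delta=1.0602 Bond=-3.8945
(3,0): Delta=0.0000 Bond=0.0000
(3,1): Delta=0.0000 Bond=0.0000
(3,2): Delta=3.0000 Bond=-116.5441
(3,3): Delta=1.0000 Bond=0.0000
V0=34.8176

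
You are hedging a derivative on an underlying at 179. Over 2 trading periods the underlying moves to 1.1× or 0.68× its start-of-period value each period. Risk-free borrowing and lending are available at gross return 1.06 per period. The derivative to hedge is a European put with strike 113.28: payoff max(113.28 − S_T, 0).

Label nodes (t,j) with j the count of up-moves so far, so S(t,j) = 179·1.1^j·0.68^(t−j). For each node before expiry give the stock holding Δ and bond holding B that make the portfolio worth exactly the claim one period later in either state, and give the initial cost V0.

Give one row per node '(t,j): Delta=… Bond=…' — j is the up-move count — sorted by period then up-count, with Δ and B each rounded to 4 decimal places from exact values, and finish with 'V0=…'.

Since d<R<u, set p* = (R−d)/(u−d) = 0.9048; price each node as the discounted p*-expectation of its children.
At expiry t=2: V(2,0)=30.5104, V(2,1)=0.0000, V(2,2)=0.0000
Node (1,0) S=121.7200: V=(p*·0.0000+(1−p*)·30.5104)/1.06=2.7413; Δ=(0.0000−30.5104)/(133.8920−82.7696)=-0.5968; B=V−Δ·S=75.3851
Node (1,1) S=196.9000: V=(p*·0.0000+(1−p*)·0.0000)/1.06=0.0000; Δ=(0.0000−0.0000)/(216.5900−133.8920)=0.0000; B=V−Δ·S=0.0000
Node (0,0) S=179.0000: V=(p*·0.0000+(1−p*)·2.7413)/1.06=0.2463; Δ=(0.0000−2.7413)/(196.9000−121.7200)=-0.0365; B=V−Δ·S=6.7731
Each (Δ,B) replicates both successor values, so the strategy is self-financing and V0 is arbitrage-free.

(0,0): Delta=-0.0365 Bond=6.7731
(1,0): Delta=-0.5968 Bond=75.3851
(1,1): Delta=0.0000 Bond=0.0000
V0=0.2463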